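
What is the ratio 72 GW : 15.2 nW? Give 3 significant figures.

4740000000000000000

(72 × 10^9) / (15.2 × 10^-9) = 4.737 × 10^18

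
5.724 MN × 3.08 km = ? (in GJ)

17.62992 GJ

5.724e6 × 3.08e3 = 17.62992e9 J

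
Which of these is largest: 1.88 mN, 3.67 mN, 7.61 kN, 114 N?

7.61 kN

1.88 mN = 0.00188 N
3.67 mN = 0.00367 N
7.61 kN = 7610 N
114 N = 114 N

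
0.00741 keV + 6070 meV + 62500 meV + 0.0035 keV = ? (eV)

79.48 eV

In eV:
  0.00741 keV = 0.00741 × 10^3 eV = 7.41
  6070 meV = 6070 × 10^-3 eV = 6.07
  62500 meV = 62500 × 10^-3 eV = 62.5
  0.0035 keV = 0.0035 × 10^3 eV = 3.5
Sum: 7.41 + 6.07 + 62.5 + 3.5 = 79.48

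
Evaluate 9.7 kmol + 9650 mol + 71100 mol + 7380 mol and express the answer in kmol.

97.83 kmol

In kmol:
  9.7 kmol → 9.7
  9650 mol = 9650 × 10^-3 kmol = 9.65
  71100 mol = 71100 × 10^-3 kmol = 71.1
  7380 mol = 7380 × 10^-3 kmol = 7.38
Sum: 9.7 + 9.65 + 71.1 + 7.38 = 97.83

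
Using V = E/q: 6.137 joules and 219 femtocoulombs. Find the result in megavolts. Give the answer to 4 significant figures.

(6.137) / (219e-15) = 0.0280228e15 V

28020000 megavolts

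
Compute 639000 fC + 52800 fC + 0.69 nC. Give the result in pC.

1381.8 pC

In pC:
  639000 fC = 639000 × 10^-3 pC = 639
  52800 fC = 52800 × 10^-3 pC = 52.8
  0.69 nC = 0.69 × 10^3 pC = 690
Sum: 639 + 52.8 + 690 = 1381.8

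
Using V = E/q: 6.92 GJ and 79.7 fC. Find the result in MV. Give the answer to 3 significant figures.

86800000000000000 MV

(6.92e9) / (79.7e-15) = 0.086826e24 V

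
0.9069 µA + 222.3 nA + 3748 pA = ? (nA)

In nA:
  0.9069 µA = 0.9069 × 10³ nA = 906.9
  222.3 nA → 222.3
  3748 pA = 3748 × 10⁻³ nA = 3.748
Sum: 906.9 + 222.3 + 3.748 = 1132.948

1132.948 nA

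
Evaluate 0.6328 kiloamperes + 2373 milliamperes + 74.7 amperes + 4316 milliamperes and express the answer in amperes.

714.189 amperes

In amperes:
  0.6328 kiloamperes = 0.6328 × 10^3 amperes = 632.8
  2373 milliamperes = 2373 × 10^-3 amperes = 2.373
  74.7 amperes → 74.7
  4316 milliamperes = 4316 × 10^-3 amperes = 4.316
Sum: 632.8 + 2.373 + 74.7 + 4.316 = 714.189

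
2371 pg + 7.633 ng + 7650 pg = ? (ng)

In ng:
  2371 pg = 2371e-3 ng = 2.371
  7.633 ng → 7.633
  7650 pg = 7650e-3 ng = 7.65
Sum: 2.371 + 7.633 + 7.65 = 17.654

17.654 ng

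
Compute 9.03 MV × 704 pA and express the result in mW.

6.35712 mW

9.03 × 10^6 × 704 × 10^-12 = 6357.12 × 10^-6 W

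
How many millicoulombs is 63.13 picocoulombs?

0.00000006313 millicoulombs

pico = 1e-12, milli = 1e-3; factor is 1e-9.
63.13 × 1e-9 = 0.00000006313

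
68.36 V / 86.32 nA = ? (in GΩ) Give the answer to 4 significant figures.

0.7919 GΩ

(68.36) / (86.32e-9) = 0.791937e9 Ω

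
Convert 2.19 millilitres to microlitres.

milli = 10⁻³, micro = 10⁻⁶; factor is 10³.
2.19 × 10³ = 2190

2190 microlitres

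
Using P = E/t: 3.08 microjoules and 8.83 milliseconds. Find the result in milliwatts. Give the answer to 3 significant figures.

(3.08 × 10^-6) / (8.83 × 10^-3) = 0.34881 × 10^-3 W

0.349 milliwatts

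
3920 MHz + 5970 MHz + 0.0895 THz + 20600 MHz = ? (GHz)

In GHz:
  3920 MHz = 3920 × 10^-3 GHz = 3.92
  5970 MHz = 5970 × 10^-3 GHz = 5.97
  0.0895 THz = 0.0895 × 10^3 GHz = 89.5
  20600 MHz = 20600 × 10^-3 GHz = 20.6
Sum: 3.92 + 5.97 + 89.5 + 20.6 = 119.99

119.99 GHz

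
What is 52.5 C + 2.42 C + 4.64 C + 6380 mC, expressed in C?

In C:
  52.5 C → 52.5
  2.42 C → 2.42
  4.64 C → 4.64
  6380 mC = 6380 × 10^-3 C = 6.38
Sum: 52.5 + 2.42 + 4.64 + 6.38 = 65.94

65.94 C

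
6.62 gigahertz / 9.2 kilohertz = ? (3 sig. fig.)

(6.62 × 10^9) / (9.2 × 10^3) = 0.7196 × 10^6

720000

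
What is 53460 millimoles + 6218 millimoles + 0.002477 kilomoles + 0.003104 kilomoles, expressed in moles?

65.259 moles

In moles:
  53460 millimoles = 53460 × 10⁻³ moles = 53.46
  6218 millimoles = 6218 × 10⁻³ moles = 6.218
  0.002477 kilomoles = 0.002477 × 10³ moles = 2.477
  0.003104 kilomoles = 0.003104 × 10³ moles = 3.104
Sum: 53.46 + 6.218 + 2.477 + 3.104 = 65.259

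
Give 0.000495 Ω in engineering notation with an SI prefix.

495 µΩ

= 495 × 10⁻⁶ Ω; 10⁻⁶ is micro.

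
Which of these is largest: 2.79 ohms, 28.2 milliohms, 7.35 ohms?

2.79 ohms = 2.79 ohms
28.2 milliohms = 0.0282 ohms
7.35 ohms = 7.35 ohms

7.35 ohms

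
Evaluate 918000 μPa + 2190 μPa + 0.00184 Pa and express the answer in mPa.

In mPa:
  918000 μPa = 918000e-3 mPa = 918
  2190 μPa = 2190e-3 mPa = 2.19
  0.00184 Pa = 0.00184e3 mPa = 1.84
Sum: 918 + 2.19 + 1.84 = 922.03

922.03 mPa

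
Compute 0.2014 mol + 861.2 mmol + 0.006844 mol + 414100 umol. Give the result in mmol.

In mmol:
  0.2014 mol = 0.2014e3 mmol = 201.4
  861.2 mmol → 861.2
  0.006844 mol = 0.006844e3 mmol = 6.844
  414100 umol = 414100e-3 mmol = 414.1
Sum: 201.4 + 861.2 + 6.844 + 414.1 = 1483.544

1483.544 mmol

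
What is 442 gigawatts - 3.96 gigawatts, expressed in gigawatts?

In gigawatts:
  442 gigawatts → 442
  3.96 gigawatts → 3.96
Difference: 442 - 3.96 = 438.04

438.04 gigawatts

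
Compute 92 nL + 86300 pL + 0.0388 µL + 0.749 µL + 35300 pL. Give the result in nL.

1001.4 nL

In nL:
  92 nL → 92
  86300 pL = 86300e-3 nL = 86.3
  0.0388 µL = 0.0388e3 nL = 38.8
  0.749 µL = 0.749e3 nL = 749
  35300 pL = 35300e-3 nL = 35.3
Sum: 92 + 86.3 + 38.8 + 749 + 35.3 = 1001.4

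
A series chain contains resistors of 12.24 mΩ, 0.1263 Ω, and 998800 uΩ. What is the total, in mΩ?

1137.34 mΩ

In mΩ:
  12.24 mΩ → 12.24
  0.1263 Ω = 0.1263e3 mΩ = 126.3
  998800 uΩ = 998800e-3 mΩ = 998.8
Sum: 12.24 + 126.3 + 998.8 = 1137.34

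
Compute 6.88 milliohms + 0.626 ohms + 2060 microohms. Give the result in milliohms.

In milliohms:
  6.88 milliohms → 6.88
  0.626 ohms = 0.626 × 10³ milliohms = 626
  2060 microohms = 2060 × 10⁻³ milliohms = 2.06
Sum: 6.88 + 626 + 2.06 = 634.94

634.94 milliohms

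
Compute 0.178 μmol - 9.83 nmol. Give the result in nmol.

In nmol:
  0.178 μmol = 0.178 × 10³ nmol = 178
  9.83 nmol → 9.83
Difference: 178 - 9.83 = 168.17

168.17 nmol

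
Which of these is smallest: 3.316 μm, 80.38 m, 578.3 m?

3.316 μm

3.316 μm = 0.000003316 m
80.38 m = 80.38 m
578.3 m = 578.3 m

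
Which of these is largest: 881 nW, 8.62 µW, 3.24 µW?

8.62 µW

881 nW = 0.000000881 W
8.62 µW = 0.00000862 W
3.24 µW = 0.00000324 W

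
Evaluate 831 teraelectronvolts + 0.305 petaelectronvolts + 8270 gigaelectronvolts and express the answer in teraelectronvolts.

In teraelectronvolts:
  831 teraelectronvolts → 831
  0.305 petaelectronvolts = 0.305 × 10³ teraelectronvolts = 305
  8270 gigaelectronvolts = 8270 × 10⁻³ teraelectronvolts = 8.27
Sum: 831 + 305 + 8.27 = 1144.27

1144.27 teraelectronvolts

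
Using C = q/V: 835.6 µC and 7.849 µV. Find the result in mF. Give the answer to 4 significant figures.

(835.6 × 10^-6) / (7.849 × 10^-6) = 106.459 F

106500 mF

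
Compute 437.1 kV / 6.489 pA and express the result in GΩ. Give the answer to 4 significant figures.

67360000 GΩ

(437.1e3) / (6.489e-12) = 67.3601e15 Ω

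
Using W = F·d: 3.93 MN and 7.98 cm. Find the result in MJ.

3.93 × 10⁶ × 7.98 × 10⁻² = 31.3614 × 10⁴ J

0.313614 MJ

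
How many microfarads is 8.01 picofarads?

pico = 10^-12, micro = 10^-6; factor is 10^-6.
8.01 × 10^-6 = 0.00000801

0.00000801 microfarads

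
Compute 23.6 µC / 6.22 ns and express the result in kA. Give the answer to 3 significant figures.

(23.6 × 10^-6) / (6.22 × 10^-9) = 3.7942 × 10^3 A

3.79 kA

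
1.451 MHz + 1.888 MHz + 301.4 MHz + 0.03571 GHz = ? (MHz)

In MHz:
  1.451 MHz → 1.451
  1.888 MHz → 1.888
  301.4 MHz → 301.4
  0.03571 GHz = 0.03571 × 10³ MHz = 35.71
Sum: 1.451 + 1.888 + 301.4 + 35.71 = 340.449

340.449 MHz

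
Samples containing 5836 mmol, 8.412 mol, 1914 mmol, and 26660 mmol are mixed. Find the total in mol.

42.822 mol

In mol:
  5836 mmol = 5836 × 10⁻³ mol = 5.836
  8.412 mol → 8.412
  1914 mmol = 1914 × 10⁻³ mol = 1.914
  26660 mmol = 26660 × 10⁻³ mol = 26.66
Sum: 5.836 + 8.412 + 1.914 + 26.66 = 42.822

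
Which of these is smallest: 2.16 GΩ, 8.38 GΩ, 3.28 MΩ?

3.28 MΩ

2.16 GΩ = 2160000000 Ω
8.38 GΩ = 8380000000 Ω
3.28 MΩ = 3280000 Ω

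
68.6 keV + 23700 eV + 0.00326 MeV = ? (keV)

95.56 keV

In keV:
  68.6 keV → 68.6
  23700 eV = 23700 × 10^-3 keV = 23.7
  0.00326 MeV = 0.00326 × 10^3 keV = 3.26
Sum: 68.6 + 23.7 + 3.26 = 95.56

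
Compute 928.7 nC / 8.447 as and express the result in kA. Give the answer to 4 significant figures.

109900000 kA

(928.7 × 10^-9) / (8.447 × 10^-18) = 109.944 × 10^9 A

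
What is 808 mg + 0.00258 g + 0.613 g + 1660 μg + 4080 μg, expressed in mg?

1429.32 mg

In mg:
  808 mg → 808
  0.00258 g = 0.00258 × 10^3 mg = 2.58
  0.613 g = 0.613 × 10^3 mg = 613
  1660 μg = 1660 × 10^-3 mg = 1.66
  4080 μg = 4080 × 10^-3 mg = 4.08
Sum: 808 + 2.58 + 613 + 1.66 + 4.08 = 1429.32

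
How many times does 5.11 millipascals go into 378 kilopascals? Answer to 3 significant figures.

74000000

(378 × 10^3) / (5.11 × 10^-3) = 73.97 × 10^6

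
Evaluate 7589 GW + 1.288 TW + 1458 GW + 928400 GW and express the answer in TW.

In TW:
  7589 GW = 7589 × 10^-3 TW = 7.589
  1.288 TW → 1.288
  1458 GW = 1458 × 10^-3 TW = 1.458
  928400 GW = 928400 × 10^-3 TW = 928.4
Sum: 7.589 + 1.288 + 1.458 + 928.4 = 938.735

938.735 TW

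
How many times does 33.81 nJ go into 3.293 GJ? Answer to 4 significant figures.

(3.293 × 10⁹) / (33.81 × 10⁻⁹) = 0.097397 × 10¹⁸

97400000000000000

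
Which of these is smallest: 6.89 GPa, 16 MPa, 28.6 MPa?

16 MPa

6.89 GPa = 6890000000 Pa
16 MPa = 16000000 Pa
28.6 MPa = 28600000 Pa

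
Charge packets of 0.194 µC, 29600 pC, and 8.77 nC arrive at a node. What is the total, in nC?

232.37 nC

In nC:
  0.194 µC = 0.194 × 10^3 nC = 194
  29600 pC = 29600 × 10^-3 nC = 29.6
  8.77 nC → 8.77
Sum: 194 + 29.6 + 8.77 = 232.37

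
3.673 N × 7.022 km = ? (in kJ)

3.673 × 7.022 × 10^3 = 25.791806 × 10^3 J

25.791806 kJ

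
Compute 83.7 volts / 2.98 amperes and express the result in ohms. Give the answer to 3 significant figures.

28.1 ohms

(83.7) / (2.98) = 28.087 Ω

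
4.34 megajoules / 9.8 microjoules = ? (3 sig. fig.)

443000000000

(4.34e6) / (9.8e-6) = 0.4429e12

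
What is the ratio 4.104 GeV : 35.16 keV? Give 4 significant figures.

116700

(4.104 × 10⁹) / (35.16 × 10³) = 0.11672 × 10⁶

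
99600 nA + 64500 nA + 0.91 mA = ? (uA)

1074.1 uA

In uA:
  99600 nA = 99600e-3 uA = 99.6
  64500 nA = 64500e-3 uA = 64.5
  0.91 mA = 0.91e3 uA = 910
Sum: 99.6 + 64.5 + 910 = 1074.1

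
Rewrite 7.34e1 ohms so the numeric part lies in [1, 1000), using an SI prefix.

73.4 ohms

= 73.4 ohms; mantissa already in [1, 1000).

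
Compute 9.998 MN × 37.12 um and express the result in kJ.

0.37112576 kJ

9.998 × 10^6 × 37.12 × 10^-6 = 371.12576 J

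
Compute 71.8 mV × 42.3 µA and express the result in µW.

71.8 × 10^-3 × 42.3 × 10^-6 = 3037.14 × 10^-9 W

3.03714 µW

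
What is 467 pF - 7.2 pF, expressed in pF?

In pF:
  467 pF → 467
  7.2 pF → 7.2
Difference: 467 - 7.2 = 459.8

459.8 pF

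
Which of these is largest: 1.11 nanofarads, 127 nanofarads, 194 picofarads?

127 nanofarads

1.11 nanofarads = 0.00000000111 farads
127 nanofarads = 0.000000127 farads
194 picofarads = 0.000000000194 farads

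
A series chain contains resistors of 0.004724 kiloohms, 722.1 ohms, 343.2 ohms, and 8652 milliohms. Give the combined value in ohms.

1078.676 ohms

In ohms:
  0.004724 kiloohms = 0.004724 × 10^3 ohms = 4.724
  722.1 ohms → 722.1
  343.2 ohms → 343.2
  8652 milliohms = 8652 × 10^-3 ohms = 8.652
Sum: 4.724 + 722.1 + 343.2 + 8.652 = 1078.676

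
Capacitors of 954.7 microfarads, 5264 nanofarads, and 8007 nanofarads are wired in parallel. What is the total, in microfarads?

In microfarads:
  954.7 microfarads → 954.7
  5264 nanofarads = 5264 × 10^-3 microfarads = 5.264
  8007 nanofarads = 8007 × 10^-3 microfarads = 8.007
Sum: 954.7 + 5.264 + 8.007 = 967.971

967.971 microfarads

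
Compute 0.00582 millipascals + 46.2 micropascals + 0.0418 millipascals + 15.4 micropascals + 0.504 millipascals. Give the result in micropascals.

613.22 micropascals

In micropascals:
  0.00582 millipascals = 0.00582 × 10³ micropascals = 5.82
  46.2 micropascals → 46.2
  0.0418 millipascals = 0.0418 × 10³ micropascals = 41.8
  15.4 micropascals → 15.4
  0.504 millipascals = 0.504 × 10³ micropascals = 504
Sum: 5.82 + 46.2 + 41.8 + 15.4 + 504 = 613.22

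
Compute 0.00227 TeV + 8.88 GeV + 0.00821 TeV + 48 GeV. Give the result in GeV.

67.36 GeV

In GeV:
  0.00227 TeV = 0.00227e3 GeV = 2.27
  8.88 GeV → 8.88
  0.00821 TeV = 0.00821e3 GeV = 8.21
  48 GeV → 48
Sum: 2.27 + 8.88 + 8.21 + 48 = 67.36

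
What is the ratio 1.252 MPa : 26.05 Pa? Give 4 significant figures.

48060

(1.252 × 10^6) / (26.05) = 0.048061 × 10^6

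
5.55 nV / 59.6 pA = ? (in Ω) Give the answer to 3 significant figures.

(5.55 × 10⁻⁹) / (59.6 × 10⁻¹²) = 0.093121 × 10³ Ω

93.1 Ω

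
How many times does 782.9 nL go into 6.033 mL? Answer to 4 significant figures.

(6.033 × 10^-3) / (782.9 × 10^-9) = 0.007706 × 10^6

7706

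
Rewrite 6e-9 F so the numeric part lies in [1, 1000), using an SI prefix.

= 6e-9 F; 1e-9 is nano.

6 nF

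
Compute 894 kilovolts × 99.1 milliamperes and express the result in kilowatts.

894 × 10^3 × 99.1 × 10^-3 = 88595.4 W

88.5954 kilowatts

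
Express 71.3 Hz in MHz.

0.0000713 MHz

(no prefix) = 10^0, mega = 10^6; factor is 10^-6.
71.3 × 10^-6 = 0.0000713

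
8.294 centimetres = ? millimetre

82.94 millimetres

centi = 10⁻², milli = 10⁻³; factor is 10¹.
8.294 × 10¹ = 82.94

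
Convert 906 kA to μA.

906000000000 μA

kilo = 10^3, micro = 10^-6; factor is 10^9.
906 × 10^9 = 906000000000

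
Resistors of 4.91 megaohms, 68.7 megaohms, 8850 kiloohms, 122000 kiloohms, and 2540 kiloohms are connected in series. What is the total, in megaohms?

In megaohms:
  4.91 megaohms → 4.91
  68.7 megaohms → 68.7
  8850 kiloohms = 8850e-3 megaohms = 8.85
  122000 kiloohms = 122000e-3 megaohms = 122
  2540 kiloohms = 2540e-3 megaohms = 2.54
Sum: 4.91 + 68.7 + 8.85 + 122 + 2.54 = 207

207 megaohms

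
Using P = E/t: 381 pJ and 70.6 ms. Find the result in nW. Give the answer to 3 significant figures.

5.40 nW

(381e-12) / (70.6e-3) = 5.3966e-9 W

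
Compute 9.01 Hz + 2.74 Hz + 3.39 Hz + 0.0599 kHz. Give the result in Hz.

In Hz:
  9.01 Hz → 9.01
  2.74 Hz → 2.74
  3.39 Hz → 3.39
  0.0599 kHz = 0.0599 × 10^3 Hz = 59.9
Sum: 9.01 + 2.74 + 3.39 + 59.9 = 75.04

75.04 Hz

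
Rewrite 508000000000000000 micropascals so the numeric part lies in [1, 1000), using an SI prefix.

= 508 × 10⁹ pascals; 10⁹ is giga.

508 gigapascals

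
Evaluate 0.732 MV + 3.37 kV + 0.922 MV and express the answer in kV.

1657.37 kV

In kV:
  0.732 MV = 0.732e3 kV = 732
  3.37 kV → 3.37
  0.922 MV = 0.922e3 kV = 922
Sum: 732 + 3.37 + 922 = 1657.37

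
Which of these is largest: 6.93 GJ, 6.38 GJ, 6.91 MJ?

6.93 GJ = 6930000000 J
6.38 GJ = 6380000000 J
6.91 MJ = 6910000 J

6.93 GJ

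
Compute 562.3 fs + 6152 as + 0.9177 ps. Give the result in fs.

1486.152 fs

In fs:
  562.3 fs → 562.3
  6152 as = 6152e-3 fs = 6.152
  0.9177 ps = 0.9177e3 fs = 917.7
Sum: 562.3 + 6.152 + 917.7 = 1486.152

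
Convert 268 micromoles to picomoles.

micro = 1e-6, pico = 1e-12; factor is 1e6.
268 × 1e6 = 268000000

268000000 picomoles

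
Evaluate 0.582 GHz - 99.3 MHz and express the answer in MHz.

In MHz:
  0.582 GHz = 0.582e3 MHz = 582
  99.3 MHz → 99.3
Difference: 582 - 99.3 = 482.7

482.7 MHz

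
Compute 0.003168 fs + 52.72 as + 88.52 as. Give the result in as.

In as:
  0.003168 fs = 0.003168e3 as = 3.168
  52.72 as → 52.72
  88.52 as → 88.52
Sum: 3.168 + 52.72 + 88.52 = 144.408

144.408 as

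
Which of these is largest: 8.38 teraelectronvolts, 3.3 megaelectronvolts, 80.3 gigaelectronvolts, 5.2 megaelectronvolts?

8.38 teraelectronvolts

8.38 teraelectronvolts = 8380000000000 electronvolts
3.3 megaelectronvolts = 3300000 electronvolts
80.3 gigaelectronvolts = 80300000000 electronvolts
5.2 megaelectronvolts = 5200000 electronvolts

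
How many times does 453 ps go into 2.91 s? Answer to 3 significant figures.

6420000000

(2.91) / (453 × 10^-12) = 0.006424 × 10^12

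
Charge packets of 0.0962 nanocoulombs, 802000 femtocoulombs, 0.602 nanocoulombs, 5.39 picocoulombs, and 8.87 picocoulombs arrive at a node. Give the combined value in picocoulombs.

In picocoulombs:
  0.0962 nanocoulombs = 0.0962e3 picocoulombs = 96.2
  802000 femtocoulombs = 802000e-3 picocoulombs = 802
  0.602 nanocoulombs = 0.602e3 picocoulombs = 602
  5.39 picocoulombs → 5.39
  8.87 picocoulombs → 8.87
Sum: 96.2 + 802 + 602 + 5.39 + 8.87 = 1514.46

1514.46 picocoulombs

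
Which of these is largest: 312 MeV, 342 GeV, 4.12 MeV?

312 MeV = 312000000 eV
342 GeV = 342000000000 eV
4.12 MeV = 4120000 eV

342 GeV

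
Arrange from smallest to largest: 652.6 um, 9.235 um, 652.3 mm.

9.235 um < 652.6 um < 652.3 mm

652.6 um = 0.0006526 m
9.235 um = 0.000009235 m
652.3 mm = 0.6523 m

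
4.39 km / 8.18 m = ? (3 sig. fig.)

(4.39 × 10^3) / (8.18) = 0.5367 × 10^3

537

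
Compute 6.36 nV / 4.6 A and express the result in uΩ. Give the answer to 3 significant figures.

(6.36 × 10^-9) / (4.6) = 1.3826 × 10^-9 Ω

0.00138 uΩ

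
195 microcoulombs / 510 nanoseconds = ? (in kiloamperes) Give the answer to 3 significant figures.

0.382 kiloamperes

(195e-6) / (510e-9) = 0.38235e3 A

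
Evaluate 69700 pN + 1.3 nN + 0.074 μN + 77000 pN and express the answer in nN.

In nN:
  69700 pN = 69700 × 10^-3 nN = 69.7
  1.3 nN → 1.3
  0.074 μN = 0.074 × 10^3 nN = 74
  77000 pN = 77000 × 10^-3 nN = 77
Sum: 69.7 + 1.3 + 74 + 77 = 222

222 nN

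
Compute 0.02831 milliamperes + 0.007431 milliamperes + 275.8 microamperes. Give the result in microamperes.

311.541 microamperes

In microamperes:
  0.02831 milliamperes = 0.02831e3 microamperes = 28.31
  0.007431 milliamperes = 0.007431e3 microamperes = 7.431
  275.8 microamperes → 275.8
Sum: 28.31 + 7.431 + 275.8 = 311.541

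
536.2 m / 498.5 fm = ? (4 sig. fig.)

1076000000000000

(536.2) / (498.5 × 10⁻¹⁵) = 1.0756 × 10¹⁵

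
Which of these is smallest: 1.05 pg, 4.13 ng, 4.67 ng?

1.05 pg

1.05 pg = 0.00000000000105 g
4.13 ng = 0.00000000413 g
4.67 ng = 0.00000000467 g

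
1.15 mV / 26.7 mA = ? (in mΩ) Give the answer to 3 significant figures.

43.1 mΩ

(1.15 × 10^-3) / (26.7 × 10^-3) = 0.043071 Ω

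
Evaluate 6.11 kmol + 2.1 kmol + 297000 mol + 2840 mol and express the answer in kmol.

308.05 kmol

In kmol:
  6.11 kmol → 6.11
  2.1 kmol → 2.1
  297000 mol = 297000e-3 kmol = 297
  2840 mol = 2840e-3 kmol = 2.84
Sum: 6.11 + 2.1 + 297 + 2.84 = 308.05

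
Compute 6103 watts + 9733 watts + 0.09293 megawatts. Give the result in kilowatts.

In kilowatts:
  6103 watts = 6103e-3 kilowatts = 6.103
  9733 watts = 9733e-3 kilowatts = 9.733
  0.09293 megawatts = 0.09293e3 kilowatts = 92.93
Sum: 6.103 + 9.733 + 92.93 = 108.766

108.766 kilowatts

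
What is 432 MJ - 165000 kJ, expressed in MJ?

267 MJ

In MJ:
  432 MJ → 432
  165000 kJ = 165000e-3 MJ = 165
Difference: 432 - 165 = 267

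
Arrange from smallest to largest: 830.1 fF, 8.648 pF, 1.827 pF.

830.1 fF = 0.0000000000008301 F
8.648 pF = 0.000000000008648 F
1.827 pF = 0.000000000001827 F

830.1 fF < 1.827 pF < 8.648 pF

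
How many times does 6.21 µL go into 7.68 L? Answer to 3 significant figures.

(7.68) / (6.21 × 10^-6) = 1.237 × 10^6

1240000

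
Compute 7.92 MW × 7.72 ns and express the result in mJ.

61.1424 mJ

7.92 × 10^6 × 7.72 × 10^-9 = 61.1424 × 10^-3 J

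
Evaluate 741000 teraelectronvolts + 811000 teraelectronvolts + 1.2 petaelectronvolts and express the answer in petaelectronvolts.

In petaelectronvolts:
  741000 teraelectronvolts = 741000 × 10^-3 petaelectronvolts = 741
  811000 teraelectronvolts = 811000 × 10^-3 petaelectronvolts = 811
  1.2 petaelectronvolts → 1.2
Sum: 741 + 811 + 1.2 = 1553.2

1553.2 petaelectronvolts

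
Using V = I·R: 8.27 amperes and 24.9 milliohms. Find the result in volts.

8.27 × 24.9e-3 = 205.923e-3 V

0.205923 volts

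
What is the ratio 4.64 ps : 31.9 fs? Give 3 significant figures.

(4.64 × 10⁻¹²) / (31.9 × 10⁻¹⁵) = 0.1455 × 10³

145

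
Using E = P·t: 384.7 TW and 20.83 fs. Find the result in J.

384.7 × 10¹² × 20.83 × 10⁻¹⁵ = 8013.301 × 10⁻³ J

8.013301 J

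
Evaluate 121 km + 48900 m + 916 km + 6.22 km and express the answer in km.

1092.12 km

In km:
  121 km → 121
  48900 m = 48900 × 10^-3 km = 48.9
  916 km → 916
  6.22 km → 6.22
Sum: 121 + 48.9 + 916 + 6.22 = 1092.12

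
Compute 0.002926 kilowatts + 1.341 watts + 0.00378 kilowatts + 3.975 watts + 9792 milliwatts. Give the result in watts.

In watts:
  0.002926 kilowatts = 0.002926e3 watts = 2.926
  1.341 watts → 1.341
  0.00378 kilowatts = 0.00378e3 watts = 3.78
  3.975 watts → 3.975
  9792 milliwatts = 9792e-3 watts = 9.792
Sum: 2.926 + 1.341 + 3.78 + 3.975 + 9.792 = 21.814

21.814 watts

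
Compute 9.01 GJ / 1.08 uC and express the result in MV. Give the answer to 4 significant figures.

8343000000 MV

(9.01 × 10⁹) / (1.08 × 10⁻⁶) = 8.34259 × 10¹⁵ V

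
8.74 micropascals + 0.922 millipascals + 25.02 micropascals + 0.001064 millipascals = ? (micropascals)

956.824 micropascals

In micropascals:
  8.74 micropascals → 8.74
  0.922 millipascals = 0.922 × 10³ micropascals = 922
  25.02 micropascals → 25.02
  0.001064 millipascals = 0.001064 × 10³ micropascals = 1.064
Sum: 8.74 + 922 + 25.02 + 1.064 = 956.824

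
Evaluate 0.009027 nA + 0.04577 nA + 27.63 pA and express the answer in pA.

82.427 pA

In pA:
  0.009027 nA = 0.009027 × 10³ pA = 9.027
  0.04577 nA = 0.04577 × 10³ pA = 45.77
  27.63 pA → 27.63
Sum: 9.027 + 45.77 + 27.63 = 82.427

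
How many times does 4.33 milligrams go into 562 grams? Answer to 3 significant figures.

130000

(562) / (4.33e-3) = 129.8e3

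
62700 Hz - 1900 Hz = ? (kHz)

60.8 kHz

In kHz:
  62700 Hz = 62700 × 10⁻³ kHz = 62.7
  1900 Hz = 1900 × 10⁻³ kHz = 1.9
Difference: 62.7 - 1.9 = 60.8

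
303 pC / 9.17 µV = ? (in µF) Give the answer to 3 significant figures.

33.0 µF

(303e-12) / (9.17e-6) = 33.043e-6 F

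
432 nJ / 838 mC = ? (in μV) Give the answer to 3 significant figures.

0.516 μV

(432 × 10⁻⁹) / (838 × 10⁻³) = 0.51551 × 10⁻⁶ V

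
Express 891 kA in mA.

kilo = 10^3, milli = 10^-3; factor is 10^6.
891 × 10^6 = 891000000

891000000 mA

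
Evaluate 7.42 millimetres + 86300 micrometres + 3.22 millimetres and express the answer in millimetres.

96.94 millimetres

In millimetres:
  7.42 millimetres → 7.42
  86300 micrometres = 86300e-3 millimetres = 86.3
  3.22 millimetres → 3.22
Sum: 7.42 + 86.3 + 3.22 = 96.94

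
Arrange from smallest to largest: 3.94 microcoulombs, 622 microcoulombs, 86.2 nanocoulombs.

3.94 microcoulombs = 0.00000394 coulombs
622 microcoulombs = 0.000622 coulombs
86.2 nanocoulombs = 0.0000000862 coulombs

86.2 nanocoulombs < 3.94 microcoulombs < 622 microcoulombs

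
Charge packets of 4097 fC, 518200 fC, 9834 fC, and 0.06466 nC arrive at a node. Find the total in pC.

In pC:
  4097 fC = 4097e-3 pC = 4.097
  518200 fC = 518200e-3 pC = 518.2
  9834 fC = 9834e-3 pC = 9.834
  0.06466 nC = 0.06466e3 pC = 64.66
Sum: 4.097 + 518.2 + 9.834 + 64.66 = 596.791

596.791 pC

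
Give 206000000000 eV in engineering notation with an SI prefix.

= 206e9 eV; 1e9 is giga.

206 GeV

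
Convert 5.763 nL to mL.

nano = 1e-9, milli = 1e-3; factor is 1e-6.
5.763 × 1e-6 = 0.000005763

0.000005763 mL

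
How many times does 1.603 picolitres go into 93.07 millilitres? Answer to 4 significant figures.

58060000000

(93.07 × 10⁻³) / (1.603 × 10⁻¹²) = 58.06 × 10⁹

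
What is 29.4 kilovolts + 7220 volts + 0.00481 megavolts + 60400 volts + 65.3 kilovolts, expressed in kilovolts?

167.13 kilovolts

In kilovolts:
  29.4 kilovolts → 29.4
  7220 volts = 7220 × 10^-3 kilovolts = 7.22
  0.00481 megavolts = 0.00481 × 10^3 kilovolts = 4.81
  60400 volts = 60400 × 10^-3 kilovolts = 60.4
  65.3 kilovolts → 65.3
Sum: 29.4 + 7.22 + 4.81 + 60.4 + 65.3 = 167.13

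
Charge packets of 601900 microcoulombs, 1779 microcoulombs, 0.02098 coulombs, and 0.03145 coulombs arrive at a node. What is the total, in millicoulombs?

656.109 millicoulombs

In millicoulombs:
  601900 microcoulombs = 601900e-3 millicoulombs = 601.9
  1779 microcoulombs = 1779e-3 millicoulombs = 1.779
  0.02098 coulombs = 0.02098e3 millicoulombs = 20.98
  0.03145 coulombs = 0.03145e3 millicoulombs = 31.45
Sum: 601.9 + 1.779 + 20.98 + 31.45 = 656.109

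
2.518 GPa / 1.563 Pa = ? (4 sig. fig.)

(2.518 × 10^9) / (1.563) = 1.611 × 10^9

1611000000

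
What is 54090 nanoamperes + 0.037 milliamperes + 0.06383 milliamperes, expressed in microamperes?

In microamperes:
  54090 nanoamperes = 54090e-3 microamperes = 54.09
  0.037 milliamperes = 0.037e3 microamperes = 37
  0.06383 milliamperes = 0.06383e3 microamperes = 63.83
Sum: 54.09 + 37 + 63.83 = 154.92

154.92 microamperes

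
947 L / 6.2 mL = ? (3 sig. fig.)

(947) / (6.2 × 10⁻³) = 152.7 × 10³

153000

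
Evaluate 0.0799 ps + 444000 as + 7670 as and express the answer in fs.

531.57 fs

In fs:
  0.0799 ps = 0.0799 × 10^3 fs = 79.9
  444000 as = 444000 × 10^-3 fs = 444
  7670 as = 7670 × 10^-3 fs = 7.67
Sum: 79.9 + 444 + 7.67 = 531.57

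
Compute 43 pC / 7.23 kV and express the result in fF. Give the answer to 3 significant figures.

5.95 fF

(43 × 10⁻¹²) / (7.23 × 10³) = 5.9474 × 10⁻¹⁵ F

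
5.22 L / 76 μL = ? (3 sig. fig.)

68700

(5.22) / (76 × 10⁻⁶) = 0.06868 × 10⁶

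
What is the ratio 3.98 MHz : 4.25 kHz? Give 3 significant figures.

(3.98 × 10^6) / (4.25 × 10^3) = 0.9365 × 10^3

936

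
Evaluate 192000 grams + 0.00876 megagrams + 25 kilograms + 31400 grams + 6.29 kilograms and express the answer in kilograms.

In kilograms:
  192000 grams = 192000 × 10^-3 kilograms = 192
  0.00876 megagrams = 0.00876 × 10^3 kilograms = 8.76
  25 kilograms → 25
  31400 grams = 31400 × 10^-3 kilograms = 31.4
  6.29 kilograms → 6.29
Sum: 192 + 8.76 + 25 + 31.4 + 6.29 = 263.45

263.45 kilograms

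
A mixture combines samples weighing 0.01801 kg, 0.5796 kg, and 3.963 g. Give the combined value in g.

601.573 g

In g:
  0.01801 kg = 0.01801 × 10³ g = 18.01
  0.5796 kg = 0.5796 × 10³ g = 579.6
  3.963 g → 3.963
Sum: 18.01 + 579.6 + 3.963 = 601.573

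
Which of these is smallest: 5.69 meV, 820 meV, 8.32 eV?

5.69 meV = 0.00569 eV
820 meV = 0.82 eV
8.32 eV = 8.32 eV

5.69 meV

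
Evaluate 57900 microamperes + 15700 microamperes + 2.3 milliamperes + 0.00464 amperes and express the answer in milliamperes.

80.54 milliamperes

In milliamperes:
  57900 microamperes = 57900 × 10^-3 milliamperes = 57.9
  15700 microamperes = 15700 × 10^-3 milliamperes = 15.7
  2.3 milliamperes → 2.3
  0.00464 amperes = 0.00464 × 10^3 milliamperes = 4.64
Sum: 57.9 + 15.7 + 2.3 + 4.64 = 80.54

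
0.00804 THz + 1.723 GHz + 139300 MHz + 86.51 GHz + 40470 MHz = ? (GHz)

In GHz:
  0.00804 THz = 0.00804e3 GHz = 8.04
  1.723 GHz → 1.723
  139300 MHz = 139300e-3 GHz = 139.3
  86.51 GHz → 86.51
  40470 MHz = 40470e-3 GHz = 40.47
Sum: 8.04 + 1.723 + 139.3 + 86.51 + 40.47 = 276.043

276.043 GHz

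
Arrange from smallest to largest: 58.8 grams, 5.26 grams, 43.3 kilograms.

5.26 grams < 58.8 grams < 43.3 kilograms

58.8 grams = 58.8 grams
5.26 grams = 5.26 grams
43.3 kilograms = 43300 grams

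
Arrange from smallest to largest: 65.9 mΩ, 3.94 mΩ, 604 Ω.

3.94 mΩ < 65.9 mΩ < 604 Ω

65.9 mΩ = 0.0659 Ω
3.94 mΩ = 0.00394 Ω
604 Ω = 604 Ω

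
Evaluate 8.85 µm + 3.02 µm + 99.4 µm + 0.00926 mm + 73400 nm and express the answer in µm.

193.93 µm

In µm:
  8.85 µm → 8.85
  3.02 µm → 3.02
  99.4 µm → 99.4
  0.00926 mm = 0.00926 × 10^3 µm = 9.26
  73400 nm = 73400 × 10^-3 µm = 73.4
Sum: 8.85 + 3.02 + 99.4 + 9.26 + 73.4 = 193.93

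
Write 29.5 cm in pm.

295000000000 pm

centi = 10^-2, pico = 10^-12; factor is 10^10.
29.5 × 10^10 = 295000000000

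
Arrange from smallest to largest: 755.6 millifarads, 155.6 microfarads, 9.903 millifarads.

155.6 microfarads < 9.903 millifarads < 755.6 millifarads

755.6 millifarads = 0.7556 farads
155.6 microfarads = 0.0001556 farads
9.903 millifarads = 0.009903 farads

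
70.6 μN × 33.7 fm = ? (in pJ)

0.00000237922 pJ

70.6 × 10^-6 × 33.7 × 10^-15 = 2379.22 × 10^-21 J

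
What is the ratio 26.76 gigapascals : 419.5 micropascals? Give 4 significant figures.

63790000000000

(26.76 × 10^9) / (419.5 × 10^-6) = 0.06379 × 10^15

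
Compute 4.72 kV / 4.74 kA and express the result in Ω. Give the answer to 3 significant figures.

0.996 Ω

(4.72 × 10³) / (4.74 × 10³) = 0.99578 Ω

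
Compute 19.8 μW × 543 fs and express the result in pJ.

19.8e-6 × 543e-15 = 10751.4e-21 J

0.0000107514 pJ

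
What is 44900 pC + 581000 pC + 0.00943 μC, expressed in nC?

635.33 nC

In nC:
  44900 pC = 44900e-3 nC = 44.9
  581000 pC = 581000e-3 nC = 581
  0.00943 μC = 0.00943e3 nC = 9.43
Sum: 44.9 + 581 + 9.43 = 635.33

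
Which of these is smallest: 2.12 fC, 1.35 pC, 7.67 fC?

2.12 fC = 0.00000000000000212 C
1.35 pC = 0.00000000000135 C
7.67 fC = 0.00000000000000767 C

2.12 fC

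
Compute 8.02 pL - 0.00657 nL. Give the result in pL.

1.45 pL

In pL:
  8.02 pL → 8.02
  0.00657 nL = 0.00657 × 10³ pL = 6.57
Difference: 8.02 - 6.57 = 1.45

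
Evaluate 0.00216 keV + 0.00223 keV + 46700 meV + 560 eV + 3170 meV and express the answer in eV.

614.26 eV

In eV:
  0.00216 keV = 0.00216 × 10³ eV = 2.16
  0.00223 keV = 0.00223 × 10³ eV = 2.23
  46700 meV = 46700 × 10⁻³ eV = 46.7
  560 eV → 560
  3170 meV = 3170 × 10⁻³ eV = 3.17
Sum: 2.16 + 2.23 + 46.7 + 560 + 3.17 = 614.26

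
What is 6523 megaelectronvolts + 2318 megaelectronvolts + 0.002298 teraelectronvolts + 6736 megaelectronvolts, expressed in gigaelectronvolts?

In gigaelectronvolts:
  6523 megaelectronvolts = 6523 × 10^-3 gigaelectronvolts = 6.523
  2318 megaelectronvolts = 2318 × 10^-3 gigaelectronvolts = 2.318
  0.002298 teraelectronvolts = 0.002298 × 10^3 gigaelectronvolts = 2.298
  6736 megaelectronvolts = 6736 × 10^-3 gigaelectronvolts = 6.736
Sum: 6.523 + 2.318 + 2.298 + 6.736 = 17.875

17.875 gigaelectronvolts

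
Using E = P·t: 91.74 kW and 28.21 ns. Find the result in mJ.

91.74 × 10^3 × 28.21 × 10^-9 = 2587.9854 × 10^-6 J

2.5879854 mJ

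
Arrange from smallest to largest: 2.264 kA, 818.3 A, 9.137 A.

2.264 kA = 2264 A
818.3 A = 818.3 A
9.137 A = 9.137 A

9.137 A < 818.3 A < 2.264 kA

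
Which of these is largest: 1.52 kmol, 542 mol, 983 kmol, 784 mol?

1.52 kmol = 1520 mol
542 mol = 542 mol
983 kmol = 983000 mol
784 mol = 784 mol

983 kmol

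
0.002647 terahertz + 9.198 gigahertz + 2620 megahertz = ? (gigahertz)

In gigahertz:
  0.002647 terahertz = 0.002647 × 10^3 gigahertz = 2.647
  9.198 gigahertz → 9.198
  2620 megahertz = 2620 × 10^-3 gigahertz = 2.62
Sum: 2.647 + 9.198 + 2.62 = 14.465

14.465 gigahertz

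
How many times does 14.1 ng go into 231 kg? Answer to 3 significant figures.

(231e3) / (14.1e-9) = 16.38e12

16400000000000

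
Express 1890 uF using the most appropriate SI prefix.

1.89 mF

= 1.89 × 10⁻³ F; 10⁻³ is milli.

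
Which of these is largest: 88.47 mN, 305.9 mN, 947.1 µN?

88.47 mN = 0.08847 N
305.9 mN = 0.3059 N
947.1 µN = 0.0009471 N

305.9 mN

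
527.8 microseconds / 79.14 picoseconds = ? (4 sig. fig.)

(527.8 × 10⁻⁶) / (79.14 × 10⁻¹²) = 6.6692 × 10⁶

6669000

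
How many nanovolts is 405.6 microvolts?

micro = 1e-6, nano = 1e-9; factor is 1e3.
405.6 × 1e3 = 405600

405600 nanovolts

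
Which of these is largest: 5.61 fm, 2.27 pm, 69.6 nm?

69.6 nm

5.61 fm = 0.00000000000000561 m
2.27 pm = 0.00000000000227 m
69.6 nm = 0.0000000696 m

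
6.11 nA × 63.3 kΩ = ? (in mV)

0.386763 mV

6.11 × 10⁻⁹ × 63.3 × 10³ = 386.763 × 10⁻⁶ V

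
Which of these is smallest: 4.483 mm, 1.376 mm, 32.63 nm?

32.63 nm

4.483 mm = 0.004483 m
1.376 mm = 0.001376 m
32.63 nm = 0.00000003263 m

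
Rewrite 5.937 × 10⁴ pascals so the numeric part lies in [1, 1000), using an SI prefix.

59.37 kilopascals

= 59.37 × 10³ pascals; 10³ is kilo.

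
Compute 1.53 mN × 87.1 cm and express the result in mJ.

1.33263 mJ

1.53 × 10⁻³ × 87.1 × 10⁻² = 133.263 × 10⁻⁵ J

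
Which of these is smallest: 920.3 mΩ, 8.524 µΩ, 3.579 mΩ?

8.524 µΩ

920.3 mΩ = 0.9203 Ω
8.524 µΩ = 0.000008524 Ω
3.579 mΩ = 0.003579 Ω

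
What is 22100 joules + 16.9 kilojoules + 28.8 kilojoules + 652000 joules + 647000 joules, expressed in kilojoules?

1366.8 kilojoules

In kilojoules:
  22100 joules = 22100 × 10^-3 kilojoules = 22.1
  16.9 kilojoules → 16.9
  28.8 kilojoules → 28.8
  652000 joules = 652000 × 10^-3 kilojoules = 652
  647000 joules = 647000 × 10^-3 kilojoules = 647
Sum: 22.1 + 16.9 + 28.8 + 652 + 647 = 1366.8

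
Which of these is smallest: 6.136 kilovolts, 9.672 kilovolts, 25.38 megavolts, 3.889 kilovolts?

3.889 kilovolts

6.136 kilovolts = 6136 volts
9.672 kilovolts = 9672 volts
25.38 megavolts = 25380000 volts
3.889 kilovolts = 3889 volts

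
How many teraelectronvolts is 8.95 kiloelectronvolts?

kilo = 10³, tera = 10¹²; factor is 10⁻⁹.
8.95 × 10⁻⁹ = 0.00000000895

0.00000000895 teraelectronvolts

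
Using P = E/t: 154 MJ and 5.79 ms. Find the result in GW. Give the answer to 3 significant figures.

26.6 GW

(154e6) / (5.79e-3) = 26.598e9 W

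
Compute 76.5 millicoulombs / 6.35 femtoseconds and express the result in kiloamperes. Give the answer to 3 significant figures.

(76.5e-3) / (6.35e-15) = 12.047e12 A

12000000000 kiloamperes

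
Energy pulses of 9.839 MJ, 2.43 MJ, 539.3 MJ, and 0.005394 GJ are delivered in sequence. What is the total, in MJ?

In MJ:
  9.839 MJ → 9.839
  2.43 MJ → 2.43
  539.3 MJ → 539.3
  0.005394 GJ = 0.005394 × 10³ MJ = 5.394
Sum: 9.839 + 2.43 + 539.3 + 5.394 = 556.963

556.963 MJ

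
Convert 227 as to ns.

0.000000227 ns

atto = 10⁻¹⁸, nano = 10⁻⁹; factor is 10⁻⁹.
227 × 10⁻⁹ = 0.000000227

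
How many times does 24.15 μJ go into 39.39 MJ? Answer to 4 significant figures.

1631000000000

(39.39 × 10⁶) / (24.15 × 10⁻⁶) = 1.6311 × 10¹²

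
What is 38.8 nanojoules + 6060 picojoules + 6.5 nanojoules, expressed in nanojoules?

51.36 nanojoules

In nanojoules:
  38.8 nanojoules → 38.8
  6060 picojoules = 6060 × 10^-3 nanojoules = 6.06
  6.5 nanojoules → 6.5
Sum: 38.8 + 6.06 + 6.5 = 51.36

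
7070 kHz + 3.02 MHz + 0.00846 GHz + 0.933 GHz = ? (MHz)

In MHz:
  7070 kHz = 7070 × 10^-3 MHz = 7.07
  3.02 MHz → 3.02
  0.00846 GHz = 0.00846 × 10^3 MHz = 8.46
  0.933 GHz = 0.933 × 10^3 MHz = 933
Sum: 7.07 + 3.02 + 8.46 + 933 = 951.55

951.55 MHz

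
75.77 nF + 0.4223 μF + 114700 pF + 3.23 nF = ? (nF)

In nF:
  75.77 nF → 75.77
  0.4223 μF = 0.4223e3 nF = 422.3
  114700 pF = 114700e-3 nF = 114.7
  3.23 nF → 3.23
Sum: 75.77 + 422.3 + 114.7 + 3.23 = 616

616 nF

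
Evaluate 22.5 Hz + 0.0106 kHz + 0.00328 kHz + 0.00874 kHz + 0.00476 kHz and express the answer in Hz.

49.88 Hz

In Hz:
  22.5 Hz → 22.5
  0.0106 kHz = 0.0106 × 10³ Hz = 10.6
  0.00328 kHz = 0.00328 × 10³ Hz = 3.28
  0.00874 kHz = 0.00874 × 10³ Hz = 8.74
  0.00476 kHz = 0.00476 × 10³ Hz = 4.76
Sum: 22.5 + 10.6 + 3.28 + 8.74 + 4.76 = 49.88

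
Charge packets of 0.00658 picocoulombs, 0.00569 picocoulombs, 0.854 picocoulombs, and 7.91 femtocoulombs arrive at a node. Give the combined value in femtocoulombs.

In femtocoulombs:
  0.00658 picocoulombs = 0.00658e3 femtocoulombs = 6.58
  0.00569 picocoulombs = 0.00569e3 femtocoulombs = 5.69
  0.854 picocoulombs = 0.854e3 femtocoulombs = 854
  7.91 femtocoulombs → 7.91
Sum: 6.58 + 5.69 + 854 + 7.91 = 874.18

874.18 femtocoulombs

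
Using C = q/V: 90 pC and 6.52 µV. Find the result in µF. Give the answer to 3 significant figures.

13.8 µF

(90e-12) / (6.52e-6) = 13.804e-6 F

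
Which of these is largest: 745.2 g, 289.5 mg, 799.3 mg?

745.2 g = 745.2 g
289.5 mg = 0.2895 g
799.3 mg = 0.7993 g

745.2 g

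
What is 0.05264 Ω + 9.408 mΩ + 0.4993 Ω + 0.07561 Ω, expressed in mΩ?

In mΩ:
  0.05264 Ω = 0.05264 × 10^3 mΩ = 52.64
  9.408 mΩ → 9.408
  0.4993 Ω = 0.4993 × 10^3 mΩ = 499.3
  0.07561 Ω = 0.07561 × 10^3 mΩ = 75.61
Sum: 52.64 + 9.408 + 499.3 + 75.61 = 636.958

636.958 mΩ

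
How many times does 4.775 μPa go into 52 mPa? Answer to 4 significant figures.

(52 × 10⁻³) / (4.775 × 10⁻⁶) = 10.89 × 10³

10890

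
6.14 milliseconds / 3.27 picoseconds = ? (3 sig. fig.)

(6.14 × 10^-3) / (3.27 × 10^-12) = 1.878 × 10^9

1880000000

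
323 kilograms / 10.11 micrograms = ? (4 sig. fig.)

31950000000

(323 × 10^3) / (10.11 × 10^-6) = 31.949 × 10^9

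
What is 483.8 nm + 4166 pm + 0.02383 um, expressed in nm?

511.796 nm

In nm:
  483.8 nm → 483.8
  4166 pm = 4166e-3 nm = 4.166
  0.02383 um = 0.02383e3 nm = 23.83
Sum: 483.8 + 4.166 + 23.83 = 511.796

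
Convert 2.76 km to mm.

2760000 mm

kilo = 1e3, milli = 1e-3; factor is 1e6.
2.76 × 1e6 = 2760000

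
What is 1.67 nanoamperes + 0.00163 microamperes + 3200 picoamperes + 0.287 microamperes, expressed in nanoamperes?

293.5 nanoamperes

In nanoamperes:
  1.67 nanoamperes → 1.67
  0.00163 microamperes = 0.00163e3 nanoamperes = 1.63
  3200 picoamperes = 3200e-3 nanoamperes = 3.2
  0.287 microamperes = 0.287e3 nanoamperes = 287
Sum: 1.67 + 1.63 + 3.2 + 287 = 293.5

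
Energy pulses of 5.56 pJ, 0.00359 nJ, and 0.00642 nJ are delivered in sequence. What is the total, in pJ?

15.57 pJ

In pJ:
  5.56 pJ → 5.56
  0.00359 nJ = 0.00359e3 pJ = 3.59
  0.00642 nJ = 0.00642e3 pJ = 6.42
Sum: 5.56 + 3.59 + 6.42 = 15.57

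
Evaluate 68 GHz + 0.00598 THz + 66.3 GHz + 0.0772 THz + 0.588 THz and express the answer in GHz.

805.48 GHz

In GHz:
  68 GHz → 68
  0.00598 THz = 0.00598e3 GHz = 5.98
  66.3 GHz → 66.3
  0.0772 THz = 0.0772e3 GHz = 77.2
  0.588 THz = 0.588e3 GHz = 588
Sum: 68 + 5.98 + 66.3 + 77.2 + 588 = 805.48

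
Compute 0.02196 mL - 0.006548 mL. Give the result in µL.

In µL:
  0.02196 mL = 0.02196e3 µL = 21.96
  0.006548 mL = 0.006548e3 µL = 6.548
Difference: 21.96 - 6.548 = 15.412

15.412 µL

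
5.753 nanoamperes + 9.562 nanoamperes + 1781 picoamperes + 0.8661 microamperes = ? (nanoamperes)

883.196 nanoamperes

In nanoamperes:
  5.753 nanoamperes → 5.753
  9.562 nanoamperes → 9.562
  1781 picoamperes = 1781e-3 nanoamperes = 1.781
  0.8661 microamperes = 0.8661e3 nanoamperes = 866.1
Sum: 5.753 + 9.562 + 1.781 + 866.1 = 883.196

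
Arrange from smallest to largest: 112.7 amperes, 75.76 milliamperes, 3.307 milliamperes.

112.7 amperes = 112.7 amperes
75.76 milliamperes = 0.07576 amperes
3.307 milliamperes = 0.003307 amperes

3.307 milliamperes < 75.76 milliamperes < 112.7 amperes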